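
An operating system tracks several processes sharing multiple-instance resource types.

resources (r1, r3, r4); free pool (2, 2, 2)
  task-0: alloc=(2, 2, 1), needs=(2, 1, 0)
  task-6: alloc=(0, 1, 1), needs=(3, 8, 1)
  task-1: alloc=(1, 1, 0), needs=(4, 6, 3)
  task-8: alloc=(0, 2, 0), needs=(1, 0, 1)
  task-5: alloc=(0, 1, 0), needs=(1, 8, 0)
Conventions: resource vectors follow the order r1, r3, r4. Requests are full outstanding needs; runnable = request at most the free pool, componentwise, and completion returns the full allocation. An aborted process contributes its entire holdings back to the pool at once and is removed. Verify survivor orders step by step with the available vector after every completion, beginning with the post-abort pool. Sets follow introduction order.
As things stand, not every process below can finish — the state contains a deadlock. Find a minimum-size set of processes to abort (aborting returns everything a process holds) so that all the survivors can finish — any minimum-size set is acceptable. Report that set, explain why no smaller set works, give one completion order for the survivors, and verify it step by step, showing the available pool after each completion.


Minimum abort set: task-6.
Key observation: the deadlocked task-5 becomes finishable only because task-6 released (0, 1, 1); it completes at step 4 below.
Why nothing smaller works: aborting no one leaves the state deadlocked as given.
The survivors complete as task-0, task-8, task-1, task-5. Check, step by step (starting from the post-abort pool):
  pool = (2, 3, 3)
  task-0 needs (2, 1, 0) <= (2, 3, 3) -> finishes; pool += (2, 2, 1) = (4, 5, 4)
  task-8 needs (1, 0, 1) <= (4, 5, 4) -> finishes; pool += (0, 2, 0) = (4, 7, 4)
  task-1 needs (4, 6, 3) <= (4, 7, 4) -> finishes; pool += (1, 1, 0) = (5, 8, 4)
  task-5 needs (1, 8, 0) <= (5, 8, 4) -> finishes; pool += (0, 1, 0) = (5, 9, 4)


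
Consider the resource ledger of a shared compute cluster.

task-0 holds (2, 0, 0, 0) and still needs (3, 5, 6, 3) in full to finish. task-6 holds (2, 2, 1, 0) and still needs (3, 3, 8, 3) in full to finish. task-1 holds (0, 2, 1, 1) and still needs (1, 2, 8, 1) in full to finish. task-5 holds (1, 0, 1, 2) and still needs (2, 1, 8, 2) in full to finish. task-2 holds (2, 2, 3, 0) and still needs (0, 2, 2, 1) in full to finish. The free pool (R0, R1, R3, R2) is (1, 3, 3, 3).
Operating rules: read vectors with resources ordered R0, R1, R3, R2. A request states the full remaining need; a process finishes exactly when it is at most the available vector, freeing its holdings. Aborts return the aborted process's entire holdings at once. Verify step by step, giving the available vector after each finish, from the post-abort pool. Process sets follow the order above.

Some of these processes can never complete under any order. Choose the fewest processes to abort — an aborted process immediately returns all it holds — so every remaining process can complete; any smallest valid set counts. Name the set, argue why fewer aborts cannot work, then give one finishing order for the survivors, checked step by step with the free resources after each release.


Minimum abort set: task-6 and task-1.
Key observation: the returned (2, 4, 2, 1) from task-6 and task-1 is what brings task-5 — unrunnable before, under any order — into play at step 3.
Why nothing smaller works — every single abort fails: task-0 alone leaves task-6 blocked (short on R3); task-6 alone leaves task-1 blocked (short on R3); task-1 alone leaves task-6 blocked (short on R3); task-5 alone leaves task-6 blocked (short on R3); task-2 alone leaves task-6 blocked (short on R3).
One survivor order: task-2, task-0, task-5. Verifying each step (post-abort pool first):
  pool = (3, 7, 5, 4)
  task-2: need (0, 2, 2, 1) fits (3, 7, 5, 4); releases (2, 2, 3, 0), pool now (5, 9, 8, 4)
  task-0: need (3, 5, 6, 3) fits (5, 9, 8, 4); releases (2, 0, 0, 0), pool now (7, 9, 8, 4)
  task-5: need (2, 1, 8, 2) fits (7, 9, 8, 4); releases (1, 0, 1, 2), pool now (8, 9, 9, 6)


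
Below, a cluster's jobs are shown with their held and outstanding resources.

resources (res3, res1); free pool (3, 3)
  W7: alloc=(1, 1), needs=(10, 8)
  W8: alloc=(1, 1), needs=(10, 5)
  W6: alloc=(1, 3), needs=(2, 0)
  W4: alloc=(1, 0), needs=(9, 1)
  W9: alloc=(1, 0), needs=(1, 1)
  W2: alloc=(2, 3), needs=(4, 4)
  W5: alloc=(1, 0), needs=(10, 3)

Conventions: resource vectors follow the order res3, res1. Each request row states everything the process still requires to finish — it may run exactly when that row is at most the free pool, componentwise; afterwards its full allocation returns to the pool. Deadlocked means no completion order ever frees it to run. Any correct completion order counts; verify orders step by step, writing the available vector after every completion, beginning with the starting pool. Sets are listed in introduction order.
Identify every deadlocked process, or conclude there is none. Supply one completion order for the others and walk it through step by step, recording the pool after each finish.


The deadlocked set is W7, W8, W4 and W5.
Key observation: W6, W2, W9 can finish, but then (7, 9) is all there is, and the blocked group's res3 demands exceed it.
One completion order for the rest: W6, W2, W9. Verifying each step:
  pool = (3, 3)
  run W6 (needs (2, 0), free (3, 3)); after release of (1, 3) the pool is (4, 6)
  run W2 (needs (4, 4), free (4, 6)); after release of (2, 3) the pool is (6, 9)
  run W9 (needs (1, 1), free (6, 9)); after release of (1, 0) the pool is (7, 9)
The blocked processes can never fit:
  blocked: W7 wants (10, 8), pool (7, 9) — not enough res3
  blocked: W8 wants (10, 5), pool (7, 9) — not enough res3
  blocked: W4 wants (9, 1), pool (7, 9) — not enough res3
  blocked: W5 wants (10, 3), pool (7, 9) — not enough res3


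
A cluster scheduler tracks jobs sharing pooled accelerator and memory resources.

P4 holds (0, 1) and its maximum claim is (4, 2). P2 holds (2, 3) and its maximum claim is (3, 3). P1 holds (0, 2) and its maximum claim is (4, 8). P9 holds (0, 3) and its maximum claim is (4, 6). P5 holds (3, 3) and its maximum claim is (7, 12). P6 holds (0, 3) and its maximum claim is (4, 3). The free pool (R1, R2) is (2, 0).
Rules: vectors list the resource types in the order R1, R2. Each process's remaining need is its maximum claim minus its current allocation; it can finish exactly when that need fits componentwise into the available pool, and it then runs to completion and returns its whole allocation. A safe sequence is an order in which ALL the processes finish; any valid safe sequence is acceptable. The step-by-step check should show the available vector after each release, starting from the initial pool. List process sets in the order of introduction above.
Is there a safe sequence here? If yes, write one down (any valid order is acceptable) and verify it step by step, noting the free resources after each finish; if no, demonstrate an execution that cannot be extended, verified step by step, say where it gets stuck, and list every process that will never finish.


The state is SAFE; one workable sequence: P2, P9, P4, P1, P5, P6.
Key observation: P9 marks the first exact bind of the order: its need (4, 3) fits the free (4, 3) with zero slack on a requested resource.
Check, step by step:
  pool = (2, 0)
  P2: need (1, 0) fits (2, 0); releases (2, 3), pool now (4, 3)
  P9: need (4, 3) fits (4, 3); releases (0, 3), pool now (4, 6)
  P4: need (4, 1) fits (4, 6); releases (0, 1), pool now (4, 7)
  P1: need (4, 6) fits (4, 7); releases (0, 2), pool now (4, 9)
  P5: need (4, 9) fits (4, 9); releases (3, 3), pool now (7, 12)
  P6: need (4, 0) fits (7, 12); releases (0, 3), pool now (7, 15)


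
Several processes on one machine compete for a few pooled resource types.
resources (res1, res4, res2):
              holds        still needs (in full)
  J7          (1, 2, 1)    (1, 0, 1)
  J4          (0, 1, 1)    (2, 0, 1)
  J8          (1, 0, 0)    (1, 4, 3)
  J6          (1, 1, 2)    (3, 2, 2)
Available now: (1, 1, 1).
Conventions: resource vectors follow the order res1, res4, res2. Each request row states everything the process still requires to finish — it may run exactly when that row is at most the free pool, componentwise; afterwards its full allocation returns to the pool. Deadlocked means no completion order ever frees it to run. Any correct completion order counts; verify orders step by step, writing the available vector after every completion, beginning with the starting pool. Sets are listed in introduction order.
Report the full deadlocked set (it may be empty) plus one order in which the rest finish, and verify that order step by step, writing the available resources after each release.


The deadlocked set is empty.
Key observation: J7 leads a chain of completions in which each release enables another process.
A valid finishing order for the others: J7, J4, J8, J6. Check, step by step:
  pool = (1, 1, 1)
  run J7 (needs (1, 0, 1), free (1, 1, 1)); after release of (1, 2, 1) the pool is (2, 3, 2)
  run J4 (needs (2, 0, 1), free (2, 3, 2)); after release of (0, 1, 1) the pool is (2, 4, 3)
  run J8 (needs (1, 4, 3), free (2, 4, 3)); after release of (1, 0, 0) the pool is (3, 4, 3)
  run J6 (needs (3, 2, 2), free (3, 4, 3)); after release of (1, 1, 2) the pool is (4, 5, 5)


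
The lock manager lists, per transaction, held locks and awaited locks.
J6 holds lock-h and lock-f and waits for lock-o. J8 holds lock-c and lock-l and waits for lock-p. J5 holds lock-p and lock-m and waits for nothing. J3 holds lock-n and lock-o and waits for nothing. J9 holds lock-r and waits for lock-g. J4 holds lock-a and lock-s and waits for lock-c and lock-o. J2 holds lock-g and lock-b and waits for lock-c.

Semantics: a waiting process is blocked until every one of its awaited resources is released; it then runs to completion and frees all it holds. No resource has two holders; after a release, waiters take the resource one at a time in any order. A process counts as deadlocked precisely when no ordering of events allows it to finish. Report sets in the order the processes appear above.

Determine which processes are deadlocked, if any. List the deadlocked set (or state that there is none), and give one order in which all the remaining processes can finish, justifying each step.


Nothing here is deadlocked.
Key observation: all waits point, directly or indirectly, at processes that can finish, so nothing is permanently blocked.
One completion order for the rest: J5, J8, J3, J2, J9, J6, J4.
Walking it through:
  J5 waits on nothing -> runs at once and releases lock-p and lock-m
  J8 waits on lock-p — all released -> runs and releases lock-c and lock-l
  J3 waits on nothing -> runs at once and releases lock-n and lock-o
  J2 waits on lock-c — all released -> runs and releases lock-g and lock-b
  J9 waits on lock-g — all released -> runs and releases lock-r
  J6 waits on lock-o — all released -> runs and releases lock-h and lock-f
  J4 waits on lock-c and lock-o — all released -> runs and releases lock-a and lock-s


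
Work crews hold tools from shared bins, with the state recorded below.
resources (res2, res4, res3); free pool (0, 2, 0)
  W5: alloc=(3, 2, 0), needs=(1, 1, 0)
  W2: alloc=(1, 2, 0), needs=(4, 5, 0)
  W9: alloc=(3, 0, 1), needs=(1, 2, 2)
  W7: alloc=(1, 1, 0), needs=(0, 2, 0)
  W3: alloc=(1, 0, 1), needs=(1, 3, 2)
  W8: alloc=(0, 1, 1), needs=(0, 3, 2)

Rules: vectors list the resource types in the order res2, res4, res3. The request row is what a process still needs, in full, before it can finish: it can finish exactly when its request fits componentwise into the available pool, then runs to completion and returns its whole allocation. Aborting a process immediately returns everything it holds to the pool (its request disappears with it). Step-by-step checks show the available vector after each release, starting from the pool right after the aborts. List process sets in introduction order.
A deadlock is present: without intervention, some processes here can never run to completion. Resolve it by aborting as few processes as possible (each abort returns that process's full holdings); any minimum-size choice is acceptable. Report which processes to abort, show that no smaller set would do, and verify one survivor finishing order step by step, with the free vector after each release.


Abort W9 and W3.
Key observation: the deadlocked W8 becomes finishable only because W9 and W3 released (4, 0, 2); it completes at step 2 below.
Minimality, checking each single-abort alternative: W5 alone leaves W9 blocked (short on res3); W2 alone leaves W9 blocked (short on res3); W9 alone leaves W3 blocked (short on res3); W7 alone leaves W9 blocked (short on res3); W3 alone leaves W9 blocked (short on res3); W8 alone leaves W9 blocked (short on res3).
The survivors complete as W5, W8, W7, W2. Step-by-step check (starting from the post-abort pool):
  pool = (4, 2, 2)
  run W5 (needs (1, 1, 0), free (4, 2, 2)); after release of (3, 2, 0) the pool is (7, 4, 2)
  run W8 (needs (0, 3, 2), free (7, 4, 2)); after release of (0, 1, 1) the pool is (7, 5, 3)
  run W7 (needs (0, 2, 0), free (7, 5, 3)); after release of (1, 1, 0) the pool is (8, 6, 3)
  run W2 (needs (4, 5, 0), free (8, 6, 3)); after release of (1, 2, 0) the pool is (9, 8, 3)


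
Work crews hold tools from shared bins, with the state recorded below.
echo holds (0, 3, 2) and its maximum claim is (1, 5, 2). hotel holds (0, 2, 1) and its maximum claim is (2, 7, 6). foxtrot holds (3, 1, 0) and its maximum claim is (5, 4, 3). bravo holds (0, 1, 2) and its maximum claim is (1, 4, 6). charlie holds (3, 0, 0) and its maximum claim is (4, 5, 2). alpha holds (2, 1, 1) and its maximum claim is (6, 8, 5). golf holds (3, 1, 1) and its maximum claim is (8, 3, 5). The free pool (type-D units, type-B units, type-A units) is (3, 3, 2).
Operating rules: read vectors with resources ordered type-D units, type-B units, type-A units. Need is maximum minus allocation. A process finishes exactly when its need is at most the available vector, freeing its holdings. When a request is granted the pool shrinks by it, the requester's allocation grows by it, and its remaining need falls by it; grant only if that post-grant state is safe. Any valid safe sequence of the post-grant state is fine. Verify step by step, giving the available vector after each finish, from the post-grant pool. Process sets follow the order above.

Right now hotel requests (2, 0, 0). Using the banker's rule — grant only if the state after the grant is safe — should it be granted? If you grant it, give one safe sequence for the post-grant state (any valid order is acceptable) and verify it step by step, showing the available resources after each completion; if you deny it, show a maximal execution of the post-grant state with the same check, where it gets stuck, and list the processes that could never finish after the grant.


GRANT — the state after the grant stays safe, e.g. via echo, bravo, charlie, alpha, hotel, foxtrot, golf.
Key observation: with (1, 3, 2) left after the transfer, echo can run at once — the state stays safe.
Step-by-step check of the post-grant state:
  pool = (1, 3, 2)
  echo: need (1, 2, 0) fits (1, 3, 2); releases (0, 3, 2), pool now (1, 6, 4)
  bravo: need (1, 3, 4) fits (1, 6, 4); releases (0, 1, 2), pool now (1, 7, 6)
  charlie: need (1, 5, 2) fits (1, 7, 6); releases (3, 0, 0), pool now (4, 7, 6)
  alpha: need (4, 7, 4) fits (4, 7, 6); releases (2, 1, 1), pool now (6, 8, 7)
  hotel: need (0, 5, 5) fits (6, 8, 7); releases (2, 2, 1), pool now (8, 10, 8)
  foxtrot: need (2, 3, 3) fits (8, 10, 8); releases (3, 1, 0), pool now (11, 11, 8)
  golf: need (5, 2, 4) fits (11, 11, 8); releases (3, 1, 1), pool now (14, 12, 9)


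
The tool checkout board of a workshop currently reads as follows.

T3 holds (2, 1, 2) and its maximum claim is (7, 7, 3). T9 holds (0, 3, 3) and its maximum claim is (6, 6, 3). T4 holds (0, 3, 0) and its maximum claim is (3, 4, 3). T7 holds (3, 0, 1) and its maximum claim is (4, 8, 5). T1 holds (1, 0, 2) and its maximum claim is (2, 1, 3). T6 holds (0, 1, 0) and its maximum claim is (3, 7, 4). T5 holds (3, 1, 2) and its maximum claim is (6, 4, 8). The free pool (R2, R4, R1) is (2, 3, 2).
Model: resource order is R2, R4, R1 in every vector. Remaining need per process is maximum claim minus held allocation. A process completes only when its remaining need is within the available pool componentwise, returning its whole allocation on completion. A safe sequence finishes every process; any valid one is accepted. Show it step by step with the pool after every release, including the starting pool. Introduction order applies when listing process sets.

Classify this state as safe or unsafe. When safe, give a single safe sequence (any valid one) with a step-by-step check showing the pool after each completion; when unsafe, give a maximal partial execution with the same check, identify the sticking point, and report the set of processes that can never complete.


UNSAFE.
Key observation: after T1, T4, T6 the pool peaks at (3, 7, 4), and each blocked process is short somewhere: T3 on R2; T9 on R2; T7 on R4; T5 on R1.
A maximal execution: T1, T4, T6 — then nothing else fits. Walking it through:
  pool = (2, 3, 2)
  T1 needs (1, 1, 1) <= (2, 3, 2) -> finishes; pool += (1, 0, 2) = (3, 3, 4)
  T4 needs (3, 1, 3) <= (3, 3, 4) -> finishes; pool += (0, 3, 0) = (3, 6, 4)
  T6 needs (3, 6, 4) <= (3, 6, 4) -> finishes; pool += (0, 1, 0) = (3, 7, 4)
  T3 still needs (5, 6, 1) but only (3, 7, 4) is free — short on R2
  T9 still needs (6, 3, 0) but only (3, 7, 4) is free — short on R2
  T7 still needs (1, 8, 4) but only (3, 7, 4) is free — short on R4
  T5 still needs (3, 3, 6) but only (3, 7, 4) is free — short on R1
Never able to finish: T3, T9, T7 and T5.


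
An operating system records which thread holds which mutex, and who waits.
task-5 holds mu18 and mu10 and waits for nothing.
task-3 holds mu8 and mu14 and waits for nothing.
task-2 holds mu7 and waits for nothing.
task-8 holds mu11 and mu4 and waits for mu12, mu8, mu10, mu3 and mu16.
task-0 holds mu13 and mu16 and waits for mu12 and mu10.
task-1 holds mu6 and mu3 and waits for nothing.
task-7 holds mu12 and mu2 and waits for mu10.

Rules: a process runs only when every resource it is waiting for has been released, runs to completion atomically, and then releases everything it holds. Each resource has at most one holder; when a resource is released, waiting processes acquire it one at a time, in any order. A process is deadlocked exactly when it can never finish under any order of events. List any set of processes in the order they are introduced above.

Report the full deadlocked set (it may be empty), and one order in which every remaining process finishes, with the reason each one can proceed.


The deadlocked set is empty.
Key observation: the wait relation is loop-free; peeling off processes with no waits unwinds the whole state.
The rest can finish in the order task-5, task-7, task-3, task-1, task-2, task-0, task-8.
Step-by-step check:
  task-5: no waits; runs immediately, freeing mu18 and mu10
  task-7 waits on mu10 — all released -> runs and releases mu12 and mu2
  task-3: no waits; runs immediately, freeing mu8 and mu14
  task-1: no waits; runs immediately, freeing mu6 and mu3
  task-2: no waits; runs immediately, freeing mu7
  task-0 waits on mu12 and mu10 — all released -> runs and releases mu13 and mu16
  task-8 waits on mu12, mu8, mu10, mu3 and mu16 — all released -> runs and releases mu11 and mu4


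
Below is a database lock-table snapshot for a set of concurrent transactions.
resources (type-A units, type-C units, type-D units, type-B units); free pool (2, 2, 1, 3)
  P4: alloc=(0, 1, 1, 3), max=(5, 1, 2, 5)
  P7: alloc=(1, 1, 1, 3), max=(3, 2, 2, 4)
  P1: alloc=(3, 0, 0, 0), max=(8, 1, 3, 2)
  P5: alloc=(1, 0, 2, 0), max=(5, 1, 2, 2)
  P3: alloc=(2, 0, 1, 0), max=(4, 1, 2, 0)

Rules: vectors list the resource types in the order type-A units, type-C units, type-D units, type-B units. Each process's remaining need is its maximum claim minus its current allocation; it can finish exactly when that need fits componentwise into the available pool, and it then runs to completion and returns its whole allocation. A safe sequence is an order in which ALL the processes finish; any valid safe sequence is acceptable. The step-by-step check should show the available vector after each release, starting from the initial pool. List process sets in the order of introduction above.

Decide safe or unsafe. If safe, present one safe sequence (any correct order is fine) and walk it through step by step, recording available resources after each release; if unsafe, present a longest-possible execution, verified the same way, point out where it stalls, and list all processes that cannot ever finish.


SAFE — a valid safe sequence is P7, P3, P5, P1, P4.
Key observation: the first exact fit in this order is P7 — it needs (2, 1, 1, 1) with (2, 2, 1, 3) free, meeting a requested resource to the last unit.
Walking it through:
  pool = (2, 2, 1, 3)
  P7: need (2, 1, 1, 1) fits (2, 2, 1, 3); releases (1, 1, 1, 3), pool now (3, 3, 2, 6)
  P3: need (2, 1, 1, 0) fits (3, 3, 2, 6); releases (2, 0, 1, 0), pool now (5, 3, 3, 6)
  P5: need (4, 1, 0, 2) fits (5, 3, 3, 6); releases (1, 0, 2, 0), pool now (6, 3, 5, 6)
  P1: need (5, 1, 3, 2) fits (6, 3, 5, 6); releases (3, 0, 0, 0), pool now (9, 3, 5, 6)
  P4: need (5, 0, 1, 2) fits (9, 3, 5, 6); releases (0, 1, 1, 3), pool now (9, 4, 6, 9)


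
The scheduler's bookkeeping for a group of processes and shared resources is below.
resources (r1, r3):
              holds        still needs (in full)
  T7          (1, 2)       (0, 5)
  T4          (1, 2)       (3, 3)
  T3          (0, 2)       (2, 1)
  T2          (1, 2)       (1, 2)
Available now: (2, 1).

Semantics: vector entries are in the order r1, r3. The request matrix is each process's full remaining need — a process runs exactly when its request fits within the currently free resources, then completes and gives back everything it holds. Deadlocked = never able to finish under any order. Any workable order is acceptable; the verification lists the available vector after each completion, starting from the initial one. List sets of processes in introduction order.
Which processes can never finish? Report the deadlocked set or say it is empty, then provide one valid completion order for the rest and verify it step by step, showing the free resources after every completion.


No process is deadlocked.
Key observation: T3 fits the free pool immediately, and its release cascades until everyone finishes.
One completion order for the rest: T3, T2, T7, T4. Step-by-step check:
  pool = (2, 1)
  T3 needs (2, 1) <= (2, 1) -> finishes; pool += (0, 2) = (2, 3)
  T2 needs (1, 2) <= (2, 3) -> finishes; pool += (1, 2) = (3, 5)
  T7 needs (0, 5) <= (3, 5) -> finishes; pool += (1, 2) = (4, 7)
  T4 needs (3, 3) <= (4, 7) -> finishes; pool += (1, 2) = (5, 9)


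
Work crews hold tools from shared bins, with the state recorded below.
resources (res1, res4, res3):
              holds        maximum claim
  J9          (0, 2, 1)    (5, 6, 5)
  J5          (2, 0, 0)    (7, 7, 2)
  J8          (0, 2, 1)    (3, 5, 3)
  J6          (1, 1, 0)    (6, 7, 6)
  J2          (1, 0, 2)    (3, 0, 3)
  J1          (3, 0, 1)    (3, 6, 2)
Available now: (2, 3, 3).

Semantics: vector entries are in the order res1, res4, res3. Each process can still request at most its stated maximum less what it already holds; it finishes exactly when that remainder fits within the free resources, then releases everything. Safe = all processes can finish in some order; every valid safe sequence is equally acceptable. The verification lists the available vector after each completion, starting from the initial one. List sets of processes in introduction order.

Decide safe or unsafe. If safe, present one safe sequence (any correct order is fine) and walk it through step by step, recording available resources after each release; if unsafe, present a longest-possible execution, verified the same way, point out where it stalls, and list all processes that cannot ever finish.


UNSAFE.
Key observation: after J2, J8 the pool peaks at (3, 5, 6), and each blocked process is short somewhere: J9 on res1; J5 on res1, res4; J6 on res1, res4; J1 on res4.
A maximal execution: J2, J8 — then nothing else fits. Verifying each step:
  pool = (2, 3, 3)
  run J2 (needs (2, 0, 1), free (2, 3, 3)); after release of (1, 0, 2) the pool is (3, 3, 5)
  run J8 (needs (3, 3, 2), free (3, 3, 5)); after release of (0, 2, 1) the pool is (3, 5, 6)
  J9 still needs (5, 4, 4) but only (3, 5, 6) is free — short on res1
  J5 still needs (5, 7, 2) but only (3, 5, 6) is free — short on res1 and res4
  J6 still needs (5, 6, 6) but only (3, 5, 6) is free — short on res1 and res4
  J1 still needs (0, 6, 1) but only (3, 5, 6) is free — short on res4
Permanently blocked: J9, J5, J6 and J1.


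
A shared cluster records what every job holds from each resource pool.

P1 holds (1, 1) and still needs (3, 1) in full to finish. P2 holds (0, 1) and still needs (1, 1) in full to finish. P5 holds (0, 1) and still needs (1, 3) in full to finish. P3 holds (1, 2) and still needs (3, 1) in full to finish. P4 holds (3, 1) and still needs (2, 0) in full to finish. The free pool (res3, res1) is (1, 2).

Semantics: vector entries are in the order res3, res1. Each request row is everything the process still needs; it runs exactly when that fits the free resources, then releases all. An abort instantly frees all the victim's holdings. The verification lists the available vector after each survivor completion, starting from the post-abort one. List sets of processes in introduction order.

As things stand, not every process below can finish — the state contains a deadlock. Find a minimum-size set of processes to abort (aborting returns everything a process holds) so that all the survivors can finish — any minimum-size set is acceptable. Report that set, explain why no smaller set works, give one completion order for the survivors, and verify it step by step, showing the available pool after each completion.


The answer: abort P4.
Key observation: no ordering could ever have run P3 before the abort of P4; with (3, 1) back in the pool it fits at step 1.
Minimality: the empty abort set fails — the state is deadlocked as it stands.
One survivor order: P3, P5, P1, P2. Step-by-step check (post-abort pool first):
  pool = (4, 3)
  run P3 (needs (3, 1), free (4, 3)); after release of (1, 2) the pool is (5, 5)
  run P5 (needs (1, 3), free (5, 5)); after release of (0, 1) the pool is (5, 6)
  run P1 (needs (3, 1), free (5, 6)); after release of (1, 1) the pool is (6, 7)
  run P2 (needs (1, 1), free (6, 7)); after release of (0, 1) the pool is (6, 8)


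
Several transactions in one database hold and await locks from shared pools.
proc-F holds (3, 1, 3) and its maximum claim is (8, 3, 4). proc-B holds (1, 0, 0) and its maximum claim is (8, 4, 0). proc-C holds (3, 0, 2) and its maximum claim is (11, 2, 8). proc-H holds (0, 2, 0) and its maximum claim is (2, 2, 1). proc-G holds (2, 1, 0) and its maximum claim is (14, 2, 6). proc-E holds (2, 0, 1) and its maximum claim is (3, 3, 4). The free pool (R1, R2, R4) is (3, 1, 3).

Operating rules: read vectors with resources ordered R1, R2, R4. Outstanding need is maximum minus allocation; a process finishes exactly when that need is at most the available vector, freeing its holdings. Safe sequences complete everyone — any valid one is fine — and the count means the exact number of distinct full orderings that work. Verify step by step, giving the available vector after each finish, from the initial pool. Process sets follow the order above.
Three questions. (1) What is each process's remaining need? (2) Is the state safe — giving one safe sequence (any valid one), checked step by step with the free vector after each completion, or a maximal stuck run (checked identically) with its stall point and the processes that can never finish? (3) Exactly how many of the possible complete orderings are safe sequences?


(1) Remaining need (order R1, R2, R4):
  proc-F: (5, 2, 1)
  proc-B: (7, 4, 0)
  proc-C: (8, 2, 6)
  proc-H: (2, 0, 1)
  proc-G: (12, 1, 6)
  proc-E: (1, 3, 3)
(2) The state is SAFE; one workable sequence: proc-H, proc-E, proc-F, proc-C, proc-B, proc-G.
Key observation: the first exact fit in this order is proc-E — it needs (1, 3, 3) with (3, 3, 3) free, meeting a requested resource to the last unit.
Walking it through:
  pool = (3, 1, 3)
  proc-H: need (2, 0, 1) fits (3, 1, 3); releases (0, 2, 0), pool now (3, 3, 3)
  proc-E: need (1, 3, 3) fits (3, 3, 3); releases (2, 0, 1), pool now (5, 3, 4)
  proc-F: need (5, 2, 1) fits (5, 3, 4); releases (3, 1, 3), pool now (8, 4, 7)
  proc-C: need (8, 2, 6) fits (8, 4, 7); releases (3, 0, 2), pool now (11, 4, 9)
  proc-B: need (7, 4, 0) fits (11, 4, 9); releases (1, 0, 0), pool now (12, 4, 9)
  proc-G: need (12, 1, 6) fits (12, 4, 9); releases (2, 1, 0), pool now (14, 5, 9)
(3) Exactly 2 of the possible complete orderings are safe sequences.


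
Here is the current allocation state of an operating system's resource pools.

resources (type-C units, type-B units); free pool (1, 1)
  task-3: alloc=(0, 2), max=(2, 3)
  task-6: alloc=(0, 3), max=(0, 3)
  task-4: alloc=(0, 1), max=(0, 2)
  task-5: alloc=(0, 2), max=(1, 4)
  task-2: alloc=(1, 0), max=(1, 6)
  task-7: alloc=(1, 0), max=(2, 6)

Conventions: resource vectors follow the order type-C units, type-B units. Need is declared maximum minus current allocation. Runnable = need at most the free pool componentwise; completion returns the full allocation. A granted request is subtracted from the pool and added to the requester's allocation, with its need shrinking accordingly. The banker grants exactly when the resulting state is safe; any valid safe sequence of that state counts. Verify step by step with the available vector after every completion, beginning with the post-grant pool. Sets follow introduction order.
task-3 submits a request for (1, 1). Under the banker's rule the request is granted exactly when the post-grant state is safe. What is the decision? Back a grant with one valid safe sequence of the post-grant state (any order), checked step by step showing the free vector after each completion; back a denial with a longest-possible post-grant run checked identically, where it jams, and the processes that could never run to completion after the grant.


DENY: after the grant no complete ordering would exist.
Key observation: after task-6, task-4 the pool peaks at (0, 4), and each blocked process is short somewhere: task-3 on type-C units; task-5 on type-C units; task-2 on type-B units; task-7 on type-C units, type-B units.
On the post-grant state, task-6, task-4 is a maximal run — nothing extends it. Check, step by step:
  pool = (0, 0)
  task-6: need (0, 0) fits (0, 0); releases (0, 3), pool now (0, 3)
  task-4: need (0, 1) fits (0, 3); releases (0, 1), pool now (0, 4)
  task-3 cannot run: need (1, 0) vs free (0, 4) (insufficient type-C units)
  task-5 cannot run: need (1, 2) vs free (0, 4) (insufficient type-C units)
  task-2 cannot run: need (0, 6) vs free (0, 4) (insufficient type-B units)
  task-7 cannot run: need (1, 6) vs free (0, 4) (insufficient type-C units and type-B units)
Post-grant, the permanently blocked set is task-3, task-5, task-2 and task-7.


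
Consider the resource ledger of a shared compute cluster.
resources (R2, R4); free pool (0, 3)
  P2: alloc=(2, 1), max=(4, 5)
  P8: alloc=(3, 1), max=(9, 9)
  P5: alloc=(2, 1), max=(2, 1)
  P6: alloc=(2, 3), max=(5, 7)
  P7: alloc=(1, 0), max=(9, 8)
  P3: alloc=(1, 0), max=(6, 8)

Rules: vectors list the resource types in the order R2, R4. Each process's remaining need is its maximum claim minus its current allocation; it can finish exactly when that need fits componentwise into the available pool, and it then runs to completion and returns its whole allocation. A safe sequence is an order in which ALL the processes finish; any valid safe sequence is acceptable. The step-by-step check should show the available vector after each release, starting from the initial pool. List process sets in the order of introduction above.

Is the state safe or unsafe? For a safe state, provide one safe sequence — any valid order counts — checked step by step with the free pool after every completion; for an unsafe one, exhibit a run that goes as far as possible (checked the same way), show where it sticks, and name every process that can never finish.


The state is SAFE; one workable sequence: P5, P2, P6, P8, P3, P7.
Key observation: reading the order forward, P2 is the first process whose need (2, 4) meets the free pool (2, 4) exactly on a resource it requests.
Verifying each step:
  pool = (0, 3)
  P5: need (0, 0) fits (0, 3); releases (2, 1), pool now (2, 4)
  P2: need (2, 4) fits (2, 4); releases (2, 1), pool now (4, 5)
  P6: need (3, 4) fits (4, 5); releases (2, 3), pool now (6, 8)
  P8: need (6, 8) fits (6, 8); releases (3, 1), pool now (9, 9)
  P3: need (5, 8) fits (9, 9); releases (1, 0), pool now (10, 9)
  P7: need (8, 8) fits (10, 9); releases (1, 0), pool now (11, 9)


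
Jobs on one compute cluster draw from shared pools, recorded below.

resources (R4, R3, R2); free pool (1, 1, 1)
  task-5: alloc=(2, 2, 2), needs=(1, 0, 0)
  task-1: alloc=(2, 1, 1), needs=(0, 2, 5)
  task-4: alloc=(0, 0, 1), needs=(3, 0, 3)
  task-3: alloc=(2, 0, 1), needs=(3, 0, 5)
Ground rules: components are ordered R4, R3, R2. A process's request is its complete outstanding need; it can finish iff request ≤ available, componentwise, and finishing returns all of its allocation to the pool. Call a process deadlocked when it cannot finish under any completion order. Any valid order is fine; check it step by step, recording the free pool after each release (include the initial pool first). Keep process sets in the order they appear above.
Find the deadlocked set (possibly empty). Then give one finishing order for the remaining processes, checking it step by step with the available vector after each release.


The deadlocked set is task-1 and task-3.
Key observation: task-5, task-4 can finish, but then (3, 3, 4) is all there is, and the blocked group's R2 demands exceed it.
The rest can finish in the order task-5, task-4. Step-by-step check:
  pool = (1, 1, 1)
  task-5 needs (1, 0, 0) <= (1, 1, 1) -> finishes; pool += (2, 2, 2) = (3, 3, 3)
  task-4 needs (3, 0, 3) <= (3, 3, 3) -> finishes; pool += (0, 0, 1) = (3, 3, 4)
The blocked processes can never fit:
  blocked: task-1 wants (0, 2, 5), pool (3, 3, 4) — not enough R2
  blocked: task-3 wants (3, 0, 5), pool (3, 3, 4) — not enough R2


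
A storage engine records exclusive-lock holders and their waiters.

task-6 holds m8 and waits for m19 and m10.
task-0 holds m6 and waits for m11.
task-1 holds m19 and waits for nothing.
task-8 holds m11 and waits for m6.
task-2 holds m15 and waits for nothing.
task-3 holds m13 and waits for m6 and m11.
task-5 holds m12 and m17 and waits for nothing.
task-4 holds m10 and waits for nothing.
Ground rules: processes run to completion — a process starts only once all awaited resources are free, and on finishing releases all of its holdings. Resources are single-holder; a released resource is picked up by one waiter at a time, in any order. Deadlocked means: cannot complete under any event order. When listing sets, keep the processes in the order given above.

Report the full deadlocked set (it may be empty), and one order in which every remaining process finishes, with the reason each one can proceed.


Deadlocked: task-0, task-8 and task-3.
Key observation: the knot is the closed ring of waits task-0 -> task-8 -> task-0; task-3 waits into the deadlock from upstream.
One completion order for the rest: task-5, task-1, task-2, task-4, task-6.
Step-by-step check:
  run task-5 (it waits on nothing); releases m12 and m17
  run task-1 (it waits on nothing); releases m19
  run task-2 (it waits on nothing); releases m15
  run task-4 (it waits on nothing); releases m10
  task-6 waits on m19 and m10 — all released -> runs and releases m8


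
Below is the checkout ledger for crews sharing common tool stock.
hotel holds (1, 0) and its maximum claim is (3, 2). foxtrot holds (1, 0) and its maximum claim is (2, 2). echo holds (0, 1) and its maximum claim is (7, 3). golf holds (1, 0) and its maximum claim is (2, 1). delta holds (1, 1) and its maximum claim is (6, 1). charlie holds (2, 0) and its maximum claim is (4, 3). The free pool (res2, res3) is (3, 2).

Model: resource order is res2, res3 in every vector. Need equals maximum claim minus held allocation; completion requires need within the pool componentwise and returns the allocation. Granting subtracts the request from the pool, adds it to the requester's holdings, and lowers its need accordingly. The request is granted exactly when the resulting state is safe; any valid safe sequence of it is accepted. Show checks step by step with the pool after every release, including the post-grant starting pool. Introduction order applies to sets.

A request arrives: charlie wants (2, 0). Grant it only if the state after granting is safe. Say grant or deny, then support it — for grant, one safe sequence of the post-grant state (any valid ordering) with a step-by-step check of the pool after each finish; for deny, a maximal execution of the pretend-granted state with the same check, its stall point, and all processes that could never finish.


DENY — the pretend-granted state is unsafe.
Key observation: after golf, hotel, foxtrot the pool peaks at (4, 2), and each blocked process is short somewhere: echo on res2; delta on res2; charlie on res3.
After a pretend grant, a maximal execution: golf, hotel, foxtrot — then nothing else fits. Walking it through:
  pool = (1, 2)
  golf: need (1, 1) fits (1, 2); releases (1, 0), pool now (2, 2)
  hotel: need (2, 2) fits (2, 2); releases (1, 0), pool now (3, 2)
  foxtrot: need (1, 2) fits (3, 2); releases (1, 0), pool now (4, 2)
  echo cannot run: need (7, 2) vs free (4, 2) (insufficient res2)
  delta cannot run: need (5, 0) vs free (4, 2) (insufficient res2)
  charlie cannot run: need (0, 3) vs free (4, 2) (insufficient res3)
Processes that could never finish after the grant: echo, delta and charlie.


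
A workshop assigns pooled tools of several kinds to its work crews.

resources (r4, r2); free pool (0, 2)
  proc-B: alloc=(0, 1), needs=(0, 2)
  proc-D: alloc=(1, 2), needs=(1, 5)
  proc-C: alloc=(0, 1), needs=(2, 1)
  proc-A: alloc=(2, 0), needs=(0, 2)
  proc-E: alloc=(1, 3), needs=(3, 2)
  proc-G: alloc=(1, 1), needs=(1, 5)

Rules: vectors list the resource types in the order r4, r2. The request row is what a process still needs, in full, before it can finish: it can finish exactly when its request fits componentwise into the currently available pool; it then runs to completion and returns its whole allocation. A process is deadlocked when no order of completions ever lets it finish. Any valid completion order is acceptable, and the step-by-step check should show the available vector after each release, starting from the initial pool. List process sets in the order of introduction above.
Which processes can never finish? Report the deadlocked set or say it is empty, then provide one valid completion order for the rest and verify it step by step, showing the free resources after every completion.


Deadlocked: proc-D, proc-E and proc-G.
Key observation: after proc-A, proc-B, proc-C the pool peaks at (2, 4), and each blocked process is short somewhere: proc-D on r2; proc-E on r4; proc-G on r2.
The rest can finish in the order proc-A, proc-B, proc-C. Verifying each step:
  pool = (0, 2)
  proc-A: need (0, 2) fits (0, 2); releases (2, 0), pool now (2, 2)
  proc-B: need (0, 2) fits (2, 2); releases (0, 1), pool now (2, 3)
  proc-C: need (2, 1) fits (2, 3); releases (0, 1), pool now (2, 4)
The blocked processes can never fit:
  blocked: proc-D wants (1, 5), pool (2, 4) — not enough r2
  blocked: proc-E wants (3, 2), pool (2, 4) — not enough r4
  blocked: proc-G wants (1, 5), pool (2, 4) — not enough r2


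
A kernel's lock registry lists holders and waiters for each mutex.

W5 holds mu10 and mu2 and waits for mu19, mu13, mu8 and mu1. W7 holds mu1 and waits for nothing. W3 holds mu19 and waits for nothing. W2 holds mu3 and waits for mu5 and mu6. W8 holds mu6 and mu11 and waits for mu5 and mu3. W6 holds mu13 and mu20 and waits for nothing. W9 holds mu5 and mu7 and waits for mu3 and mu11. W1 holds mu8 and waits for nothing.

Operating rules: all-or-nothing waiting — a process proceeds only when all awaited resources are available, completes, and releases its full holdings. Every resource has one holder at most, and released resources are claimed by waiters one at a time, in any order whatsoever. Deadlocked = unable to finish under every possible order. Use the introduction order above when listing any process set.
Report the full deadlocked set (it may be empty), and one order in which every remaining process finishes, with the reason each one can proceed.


Deadlocked: W2, W8 and W9.
Key observation: the waits loop around W2 -> W8 -> W2 with no way out; W9 is caught in further circular waits.
A valid finishing order for the others: W3, W6, W1, W7, W5.
Step-by-step check:
  W3: no waits; runs immediately, freeing mu19
  W6: no waits; runs immediately, freeing mu13 and mu20
  W1: no waits; runs immediately, freeing mu8
  W7: no waits; runs immediately, freeing mu1
  W5: everything it awaited (mu19, mu13, mu8 and mu1) is free; runs, freeing mu10 and mu2
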